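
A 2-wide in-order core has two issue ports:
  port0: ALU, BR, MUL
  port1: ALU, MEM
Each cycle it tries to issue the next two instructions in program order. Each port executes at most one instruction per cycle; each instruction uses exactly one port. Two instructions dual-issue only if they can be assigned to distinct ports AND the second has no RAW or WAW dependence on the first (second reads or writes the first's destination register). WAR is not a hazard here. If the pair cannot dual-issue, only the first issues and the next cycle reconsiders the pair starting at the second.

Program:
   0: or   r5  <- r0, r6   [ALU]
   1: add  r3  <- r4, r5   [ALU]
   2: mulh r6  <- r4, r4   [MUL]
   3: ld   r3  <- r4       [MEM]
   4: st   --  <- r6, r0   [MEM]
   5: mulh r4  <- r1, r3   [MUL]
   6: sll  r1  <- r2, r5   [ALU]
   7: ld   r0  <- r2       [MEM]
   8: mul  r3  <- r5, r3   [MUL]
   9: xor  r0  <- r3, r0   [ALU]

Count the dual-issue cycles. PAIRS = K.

t=0 i0:or ; RAW r5
t=1 i1+i2:add mulh ; 2-wide
t=2 i3:ld ; no-port MEM/MEM
t=3 i4+i5:st mulh ; 2-wide
t=4 i6+i7:sll ld ; 2-wide
t=5 i8:mul ; RAW r3
t=6 i9:xor ; tail

PAIRS = 3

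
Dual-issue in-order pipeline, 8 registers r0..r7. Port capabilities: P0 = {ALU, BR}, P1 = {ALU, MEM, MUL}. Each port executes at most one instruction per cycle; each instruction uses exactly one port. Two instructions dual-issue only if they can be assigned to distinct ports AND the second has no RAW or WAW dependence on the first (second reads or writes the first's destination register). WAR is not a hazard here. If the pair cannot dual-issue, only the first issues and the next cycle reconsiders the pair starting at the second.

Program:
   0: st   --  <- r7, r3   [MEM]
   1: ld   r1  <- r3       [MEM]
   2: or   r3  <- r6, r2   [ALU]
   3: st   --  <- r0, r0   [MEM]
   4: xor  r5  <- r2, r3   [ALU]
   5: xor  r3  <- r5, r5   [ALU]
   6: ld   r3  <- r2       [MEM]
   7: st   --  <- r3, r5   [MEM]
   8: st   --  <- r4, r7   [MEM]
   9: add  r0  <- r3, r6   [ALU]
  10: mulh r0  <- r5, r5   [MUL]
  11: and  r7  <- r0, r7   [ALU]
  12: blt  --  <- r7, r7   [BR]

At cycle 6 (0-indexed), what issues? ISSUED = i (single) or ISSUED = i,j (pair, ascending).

  cy0 -> i0 (st.MEM) no-port MEM/MEM
  cy1 -> i1,i2 (ld.MEM+or.ALU) pair
  cy2 -> i3,i4 (st.MEM+xor.ALU) pair
  cy3 -> i5 (xor.ALU) WAW r3
  cy4 -> i6 (ld.MEM) no-port MEM/MEM
  cy5 -> i7 (st.MEM) no-port MEM/MEM
  cy6 -> i8,i9 (st.MEM+add.ALU) pair
  cy7 -> i10 (mulh.MUL) RAW r0
  cy8 -> i11 (and.ALU) RAW r7
  cy9 -> i12 (blt.BR) tail

ISSUED = 8,9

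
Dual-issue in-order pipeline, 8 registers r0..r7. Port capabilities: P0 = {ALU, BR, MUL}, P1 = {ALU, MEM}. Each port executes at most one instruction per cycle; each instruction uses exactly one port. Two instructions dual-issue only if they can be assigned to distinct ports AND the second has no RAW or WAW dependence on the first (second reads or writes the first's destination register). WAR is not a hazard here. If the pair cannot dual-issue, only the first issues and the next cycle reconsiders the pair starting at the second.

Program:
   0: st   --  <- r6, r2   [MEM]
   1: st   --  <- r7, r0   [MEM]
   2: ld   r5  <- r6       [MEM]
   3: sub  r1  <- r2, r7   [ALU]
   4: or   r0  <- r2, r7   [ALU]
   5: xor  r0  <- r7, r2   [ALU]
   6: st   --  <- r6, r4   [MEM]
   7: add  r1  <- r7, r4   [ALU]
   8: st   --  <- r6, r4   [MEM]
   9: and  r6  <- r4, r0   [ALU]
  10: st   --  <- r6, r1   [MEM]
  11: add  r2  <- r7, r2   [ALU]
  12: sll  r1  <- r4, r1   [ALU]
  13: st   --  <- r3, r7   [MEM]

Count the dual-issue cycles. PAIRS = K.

[0] i0  st  -- no-port MEM/MEM
[1] i1  st  -- no-port MEM/MEM
[2] i2/i3  ld/sub  -- dual
[3] i4  or  -- WAW r0
[4] i5/i6  xor/st  -- dual
[5] i7/i8  add/st  -- dual
[6] i9  and  -- RAW r6
[7] i10/i11  st/add  -- dual
[8] i12/i13  sll/st  -- dual

PAIRS = 5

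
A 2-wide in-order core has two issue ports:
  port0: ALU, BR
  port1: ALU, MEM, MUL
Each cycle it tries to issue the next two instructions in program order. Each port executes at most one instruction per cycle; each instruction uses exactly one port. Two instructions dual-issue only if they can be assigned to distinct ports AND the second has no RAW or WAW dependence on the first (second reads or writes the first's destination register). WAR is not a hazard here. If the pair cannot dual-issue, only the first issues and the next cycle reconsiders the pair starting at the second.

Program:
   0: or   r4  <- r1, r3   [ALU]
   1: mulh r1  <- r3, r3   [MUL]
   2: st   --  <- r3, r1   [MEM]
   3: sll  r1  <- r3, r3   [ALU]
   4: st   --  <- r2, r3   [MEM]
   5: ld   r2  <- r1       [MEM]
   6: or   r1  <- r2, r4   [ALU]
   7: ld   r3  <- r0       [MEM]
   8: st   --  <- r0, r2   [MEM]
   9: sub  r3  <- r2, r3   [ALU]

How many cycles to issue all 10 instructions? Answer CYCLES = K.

CYCLES = 6

0. or.ALU+mulh.MUL @i0,i1  | pair
1. st.MEM+sll.ALU @i2,i3  | pair
2. st.MEM @i4  | no-port MEM/MEM
3. ld.MEM @i5  | RAW r2
4. or.ALU+ld.MEM @i6,i7  | pair
5. st.MEM+sub.ALU @i8,i9  | pair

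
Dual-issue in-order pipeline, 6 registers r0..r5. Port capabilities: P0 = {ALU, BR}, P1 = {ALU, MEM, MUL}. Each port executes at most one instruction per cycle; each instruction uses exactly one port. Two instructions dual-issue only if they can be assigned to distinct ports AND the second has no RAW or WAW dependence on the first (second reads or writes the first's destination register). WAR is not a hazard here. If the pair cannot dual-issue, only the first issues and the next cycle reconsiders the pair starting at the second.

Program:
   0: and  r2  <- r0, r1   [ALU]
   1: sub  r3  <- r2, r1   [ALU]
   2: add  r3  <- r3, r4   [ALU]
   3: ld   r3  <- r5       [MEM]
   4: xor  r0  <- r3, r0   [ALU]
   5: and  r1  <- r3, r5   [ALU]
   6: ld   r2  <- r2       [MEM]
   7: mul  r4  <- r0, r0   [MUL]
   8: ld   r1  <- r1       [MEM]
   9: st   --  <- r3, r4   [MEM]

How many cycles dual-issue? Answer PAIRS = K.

PAIRS = 1

c0: i0 and  RAW r2
c1: i1 sub  RAW+WAW r3
c2: i2 add  WAW r3
c3: i3 ld  RAW r3
c4: i4&i5 xor/and  dual
c5: i6 ld  no-port MEM/MUL
c6: i7 mul  no-port MUL/MEM
c7: i8 ld  no-port MEM/MEM
c8: i9 st  tail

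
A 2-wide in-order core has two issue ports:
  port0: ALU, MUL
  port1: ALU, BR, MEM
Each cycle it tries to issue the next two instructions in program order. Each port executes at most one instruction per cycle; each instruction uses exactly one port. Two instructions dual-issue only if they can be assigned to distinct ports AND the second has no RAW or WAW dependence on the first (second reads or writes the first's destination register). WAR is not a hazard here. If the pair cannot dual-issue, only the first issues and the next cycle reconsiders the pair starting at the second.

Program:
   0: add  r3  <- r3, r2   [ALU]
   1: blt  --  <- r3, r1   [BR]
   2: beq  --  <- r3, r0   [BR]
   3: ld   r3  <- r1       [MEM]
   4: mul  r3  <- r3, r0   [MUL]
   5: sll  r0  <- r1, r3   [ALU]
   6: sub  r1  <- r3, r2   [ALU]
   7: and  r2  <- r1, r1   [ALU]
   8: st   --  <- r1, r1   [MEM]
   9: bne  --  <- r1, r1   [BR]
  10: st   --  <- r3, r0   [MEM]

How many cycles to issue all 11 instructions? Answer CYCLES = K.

CYCLES = 9

  cy0 -> i0 (add) RAW r3
  cy1 -> i1 (blt) no-port BR/BR
  cy2 -> i2 (beq) no-port BR/MEM
  cy3 -> i3 (ld) RAW+WAW r3
  cy4 -> i4 (mul) RAW r3
  cy5 -> i5/i6 (sll;sub) 2-wide
  cy6 -> i7/i8 (and;st) 2-wide
  cy7 -> i9 (bne) no-port BR/MEM
  cy8 -> i10 (st) tail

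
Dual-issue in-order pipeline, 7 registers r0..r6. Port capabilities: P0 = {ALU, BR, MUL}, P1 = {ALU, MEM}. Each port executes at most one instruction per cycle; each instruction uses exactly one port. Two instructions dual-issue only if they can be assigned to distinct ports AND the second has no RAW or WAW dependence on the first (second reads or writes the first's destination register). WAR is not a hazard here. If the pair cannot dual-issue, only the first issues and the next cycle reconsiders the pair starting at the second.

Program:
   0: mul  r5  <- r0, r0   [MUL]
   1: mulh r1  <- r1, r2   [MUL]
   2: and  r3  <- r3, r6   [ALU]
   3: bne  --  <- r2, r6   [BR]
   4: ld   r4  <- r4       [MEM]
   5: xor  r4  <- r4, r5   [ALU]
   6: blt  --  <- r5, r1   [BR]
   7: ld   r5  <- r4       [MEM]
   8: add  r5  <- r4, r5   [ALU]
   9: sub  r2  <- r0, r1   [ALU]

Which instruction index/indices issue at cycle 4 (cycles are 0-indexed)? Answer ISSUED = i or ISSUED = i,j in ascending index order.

  cy0 -> i0 (mul.MUL) no-port MUL/MUL
  cy1 -> i1,i2 (mulh.MUL and.ALU) dual
  cy2 -> i3,i4 (bne.BR ld.MEM) dual
  cy3 -> i5,i6 (xor.ALU blt.BR) dual
  cy4 -> i7 (ld.MEM) RAW+WAW r5
  cy5 -> i8,i9 (add.ALU sub.ALU) dual

ISSUED = 7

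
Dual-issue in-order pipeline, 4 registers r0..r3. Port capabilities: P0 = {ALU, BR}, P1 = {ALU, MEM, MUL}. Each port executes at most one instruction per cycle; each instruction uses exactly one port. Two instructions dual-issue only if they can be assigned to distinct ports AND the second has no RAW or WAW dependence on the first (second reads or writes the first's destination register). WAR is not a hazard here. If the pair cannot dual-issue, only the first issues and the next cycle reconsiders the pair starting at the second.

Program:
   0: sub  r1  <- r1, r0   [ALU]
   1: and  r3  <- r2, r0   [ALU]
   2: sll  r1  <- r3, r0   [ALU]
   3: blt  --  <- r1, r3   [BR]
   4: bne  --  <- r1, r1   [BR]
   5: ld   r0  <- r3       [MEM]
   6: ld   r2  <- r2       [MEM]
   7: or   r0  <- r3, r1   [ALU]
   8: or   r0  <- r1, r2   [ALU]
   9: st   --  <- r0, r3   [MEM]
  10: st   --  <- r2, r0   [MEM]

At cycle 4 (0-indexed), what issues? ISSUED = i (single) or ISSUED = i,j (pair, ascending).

[0] i0/i1  sub.ALU+and.ALU  -- dual
[1] i2  sll.ALU  -- RAW r1
[2] i3  blt.BR  -- no-port BR/BR
[3] i4/i5  bne.BR+ld.MEM  -- dual
[4] i6/i7  ld.MEM+or.ALU  -- dual
[5] i8  or.ALU  -- RAW r0
[6] i9  st.MEM  -- no-port MEM/MEM
[7] i10  st.MEM  -- tail

ISSUED = 6,7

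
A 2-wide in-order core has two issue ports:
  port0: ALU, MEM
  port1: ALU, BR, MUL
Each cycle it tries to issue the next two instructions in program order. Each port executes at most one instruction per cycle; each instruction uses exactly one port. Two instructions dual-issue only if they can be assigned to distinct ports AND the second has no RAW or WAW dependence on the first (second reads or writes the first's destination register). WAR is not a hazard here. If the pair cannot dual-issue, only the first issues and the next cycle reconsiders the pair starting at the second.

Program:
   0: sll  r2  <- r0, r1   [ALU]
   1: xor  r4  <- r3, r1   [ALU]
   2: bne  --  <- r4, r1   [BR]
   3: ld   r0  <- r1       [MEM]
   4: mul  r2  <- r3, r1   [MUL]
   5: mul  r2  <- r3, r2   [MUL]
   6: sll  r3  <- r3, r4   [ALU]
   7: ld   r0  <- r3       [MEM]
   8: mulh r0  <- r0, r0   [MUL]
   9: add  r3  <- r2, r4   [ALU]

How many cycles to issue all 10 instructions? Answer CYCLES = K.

CYCLES = 6

t=0 i0,i1:sll/xor ; dual
t=1 i2,i3:bne/ld ; dual
t=2 i4:mul ; no-port MUL/MUL
t=3 i5,i6:mul/sll ; dual
t=4 i7:ld ; RAW+WAW r0
t=5 i8,i9:mulh/add ; dual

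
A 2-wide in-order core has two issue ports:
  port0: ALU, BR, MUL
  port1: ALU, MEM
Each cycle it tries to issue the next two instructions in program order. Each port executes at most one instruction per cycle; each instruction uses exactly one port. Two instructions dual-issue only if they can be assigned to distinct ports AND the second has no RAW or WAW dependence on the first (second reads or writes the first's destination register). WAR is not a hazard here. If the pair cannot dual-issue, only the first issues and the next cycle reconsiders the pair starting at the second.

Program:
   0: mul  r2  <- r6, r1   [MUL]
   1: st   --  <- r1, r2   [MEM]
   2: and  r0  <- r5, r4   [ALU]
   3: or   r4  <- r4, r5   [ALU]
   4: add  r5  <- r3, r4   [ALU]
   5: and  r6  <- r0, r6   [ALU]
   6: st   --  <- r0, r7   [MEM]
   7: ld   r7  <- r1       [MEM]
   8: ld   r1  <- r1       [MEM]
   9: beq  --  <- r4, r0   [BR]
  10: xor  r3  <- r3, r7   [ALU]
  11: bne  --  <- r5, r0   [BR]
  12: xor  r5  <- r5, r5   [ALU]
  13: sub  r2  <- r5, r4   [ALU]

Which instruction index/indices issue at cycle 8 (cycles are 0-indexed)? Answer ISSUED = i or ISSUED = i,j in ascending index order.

#0 head=0: mul i0 RAW r2
#1 head=1: st/and i1&i2 2-wide
#2 head=3: or i3 RAW r4
#3 head=4: add/and i4&i5 2-wide
#4 head=6: st i6 no-port MEM/MEM
#5 head=7: ld i7 no-port MEM/MEM
#6 head=8: ld/beq i8&i9 2-wide
#7 head=10: xor/bne i10&i11 2-wide
#8 head=12: xor i12 RAW r5
#9 head=13: sub i13 tail

ISSUED = 12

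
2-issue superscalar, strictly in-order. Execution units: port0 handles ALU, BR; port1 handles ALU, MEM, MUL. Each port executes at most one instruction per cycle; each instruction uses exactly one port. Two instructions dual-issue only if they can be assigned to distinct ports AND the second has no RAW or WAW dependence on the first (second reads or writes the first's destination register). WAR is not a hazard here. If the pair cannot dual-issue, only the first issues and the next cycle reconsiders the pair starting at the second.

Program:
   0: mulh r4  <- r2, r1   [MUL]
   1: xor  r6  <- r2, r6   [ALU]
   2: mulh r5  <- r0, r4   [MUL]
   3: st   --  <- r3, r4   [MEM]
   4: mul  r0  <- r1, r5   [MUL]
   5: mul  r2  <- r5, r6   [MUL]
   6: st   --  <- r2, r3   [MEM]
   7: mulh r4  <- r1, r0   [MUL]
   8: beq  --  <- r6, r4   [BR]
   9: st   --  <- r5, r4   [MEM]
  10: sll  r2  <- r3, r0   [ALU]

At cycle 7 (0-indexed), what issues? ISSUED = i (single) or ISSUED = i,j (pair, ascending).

[0] i0&i1  mulh.MUL xor.ALU  -- dual
[1] i2  mulh.MUL  -- no-port MUL/MEM
[2] i3  st.MEM  -- no-port MEM/MUL
[3] i4  mul.MUL  -- no-port MUL/MUL
[4] i5  mul.MUL  -- no-port MUL/MEM
[5] i6  st.MEM  -- no-port MEM/MUL
[6] i7  mulh.MUL  -- RAW r4
[7] i8&i9  beq.BR st.MEM  -- dual
[8] i10  sll.ALU  -- tail

ISSUED = 8,9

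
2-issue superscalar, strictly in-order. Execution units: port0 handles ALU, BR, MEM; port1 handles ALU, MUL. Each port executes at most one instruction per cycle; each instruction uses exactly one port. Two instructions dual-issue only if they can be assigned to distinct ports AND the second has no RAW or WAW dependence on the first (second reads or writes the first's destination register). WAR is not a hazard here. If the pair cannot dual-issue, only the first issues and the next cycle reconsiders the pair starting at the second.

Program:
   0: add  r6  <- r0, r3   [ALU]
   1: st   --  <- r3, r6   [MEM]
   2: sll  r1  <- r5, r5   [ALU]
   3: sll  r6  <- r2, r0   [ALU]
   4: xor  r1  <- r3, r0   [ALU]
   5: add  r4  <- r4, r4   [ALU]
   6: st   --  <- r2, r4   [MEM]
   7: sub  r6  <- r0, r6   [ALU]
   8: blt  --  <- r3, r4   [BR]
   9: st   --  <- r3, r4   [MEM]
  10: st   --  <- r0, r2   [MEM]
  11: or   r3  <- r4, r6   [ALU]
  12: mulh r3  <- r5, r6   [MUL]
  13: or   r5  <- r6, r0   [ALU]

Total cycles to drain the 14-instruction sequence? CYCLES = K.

CYCLES = 9

  cy0 -> i0 (add) RAW r6
  cy1 -> i1+i2 (st;sll) pair
  cy2 -> i3+i4 (sll;xor) pair
  cy3 -> i5 (add) RAW r4
  cy4 -> i6+i7 (st;sub) pair
  cy5 -> i8 (blt) no-port BR/MEM
  cy6 -> i9 (st) no-port MEM/MEM
  cy7 -> i10+i11 (st;or) pair
  cy8 -> i12+i13 (mulh;or) pair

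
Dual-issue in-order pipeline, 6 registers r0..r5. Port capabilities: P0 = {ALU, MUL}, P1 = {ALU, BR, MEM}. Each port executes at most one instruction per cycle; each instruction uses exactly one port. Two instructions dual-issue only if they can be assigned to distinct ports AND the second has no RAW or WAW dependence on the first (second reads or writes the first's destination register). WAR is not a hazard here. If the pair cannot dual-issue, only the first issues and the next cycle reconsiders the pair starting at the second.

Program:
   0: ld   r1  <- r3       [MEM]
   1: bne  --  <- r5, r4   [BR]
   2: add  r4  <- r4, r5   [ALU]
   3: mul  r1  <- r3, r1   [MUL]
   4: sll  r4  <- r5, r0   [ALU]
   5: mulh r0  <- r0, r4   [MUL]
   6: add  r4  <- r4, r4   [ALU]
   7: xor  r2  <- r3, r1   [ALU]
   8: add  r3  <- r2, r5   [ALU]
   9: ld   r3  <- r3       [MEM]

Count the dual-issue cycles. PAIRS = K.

PAIRS = 3

0. ld @i0  | no-port MEM/BR
1. bne;add @i1/i2  | dual
2. mul;sll @i3/i4  | dual
3. mulh;add @i5/i6  | dual
4. xor @i7  | RAW r2
5. add @i8  | RAW+WAW r3
6. ld @i9  | tail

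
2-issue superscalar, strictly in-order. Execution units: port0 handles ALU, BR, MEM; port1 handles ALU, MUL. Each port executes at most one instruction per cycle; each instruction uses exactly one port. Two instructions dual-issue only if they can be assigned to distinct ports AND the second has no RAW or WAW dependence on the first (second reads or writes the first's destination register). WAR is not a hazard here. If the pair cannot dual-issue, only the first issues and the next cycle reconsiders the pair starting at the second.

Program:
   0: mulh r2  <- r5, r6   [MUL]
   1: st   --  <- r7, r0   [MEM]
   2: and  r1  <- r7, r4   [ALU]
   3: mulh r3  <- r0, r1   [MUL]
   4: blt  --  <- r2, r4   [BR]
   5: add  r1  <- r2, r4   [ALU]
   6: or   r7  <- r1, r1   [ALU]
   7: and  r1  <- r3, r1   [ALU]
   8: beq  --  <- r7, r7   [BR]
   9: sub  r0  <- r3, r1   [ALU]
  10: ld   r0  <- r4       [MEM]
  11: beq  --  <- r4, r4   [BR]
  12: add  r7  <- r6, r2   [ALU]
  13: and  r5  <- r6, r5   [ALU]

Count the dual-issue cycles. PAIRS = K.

#0 head=0: mulh.MUL;st.MEM i0,i1 dual
#1 head=2: and.ALU i2 RAW r1
#2 head=3: mulh.MUL;blt.BR i3,i4 dual
#3 head=5: add.ALU i5 RAW r1
#4 head=6: or.ALU;and.ALU i6,i7 dual
#5 head=8: beq.BR;sub.ALU i8,i9 dual
#6 head=10: ld.MEM i10 no-port MEM/BR
#7 head=11: beq.BR;add.ALU i11,i12 dual
#8 head=13: and.ALU i13 tail

PAIRS = 5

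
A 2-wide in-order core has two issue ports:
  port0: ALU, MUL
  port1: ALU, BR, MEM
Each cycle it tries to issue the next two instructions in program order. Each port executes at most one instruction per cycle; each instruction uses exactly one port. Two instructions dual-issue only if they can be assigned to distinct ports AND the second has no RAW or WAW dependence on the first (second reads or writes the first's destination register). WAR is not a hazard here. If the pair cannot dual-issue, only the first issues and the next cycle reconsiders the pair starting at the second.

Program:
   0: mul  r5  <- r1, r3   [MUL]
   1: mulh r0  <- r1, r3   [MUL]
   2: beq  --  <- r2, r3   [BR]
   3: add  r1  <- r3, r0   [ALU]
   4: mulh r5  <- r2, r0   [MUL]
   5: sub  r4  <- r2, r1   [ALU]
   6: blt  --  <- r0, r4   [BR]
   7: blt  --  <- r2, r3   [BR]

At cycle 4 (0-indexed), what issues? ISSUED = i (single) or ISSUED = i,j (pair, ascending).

ISSUED = 6

0. mul.MUL @i0  | no-port MUL/MUL
1. mulh.MUL;beq.BR @i1,i2  | dual
2. add.ALU;mulh.MUL @i3,i4  | dual
3. sub.ALU @i5  | RAW r4
4. blt.BR @i6  | no-port BR/BR
5. blt.BR @i7  | tail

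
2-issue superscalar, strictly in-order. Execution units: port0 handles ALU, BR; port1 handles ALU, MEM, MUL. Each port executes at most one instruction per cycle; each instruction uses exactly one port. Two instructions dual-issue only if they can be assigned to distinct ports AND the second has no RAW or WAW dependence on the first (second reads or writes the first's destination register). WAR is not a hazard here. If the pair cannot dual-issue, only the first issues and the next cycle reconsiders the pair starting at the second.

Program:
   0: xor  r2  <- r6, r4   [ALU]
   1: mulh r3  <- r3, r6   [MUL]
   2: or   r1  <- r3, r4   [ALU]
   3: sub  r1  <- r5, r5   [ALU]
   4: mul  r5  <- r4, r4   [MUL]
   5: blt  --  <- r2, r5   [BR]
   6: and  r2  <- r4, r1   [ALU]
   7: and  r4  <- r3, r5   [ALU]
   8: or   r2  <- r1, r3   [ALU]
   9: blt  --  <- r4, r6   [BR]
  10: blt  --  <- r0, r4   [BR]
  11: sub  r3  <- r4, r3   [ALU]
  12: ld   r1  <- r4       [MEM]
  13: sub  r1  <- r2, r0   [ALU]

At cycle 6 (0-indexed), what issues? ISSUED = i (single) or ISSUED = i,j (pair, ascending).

ISSUED = 10,11

0. xor mulh @i0&i1  | dual
1. or @i2  | WAW r1
2. sub mul @i3&i4  | dual
3. blt and @i5&i6  | dual
4. and or @i7&i8  | dual
5. blt @i9  | no-port BR/BR
6. blt sub @i10&i11  | dual
7. ld @i12  | WAW r1
8. sub @i13  | tail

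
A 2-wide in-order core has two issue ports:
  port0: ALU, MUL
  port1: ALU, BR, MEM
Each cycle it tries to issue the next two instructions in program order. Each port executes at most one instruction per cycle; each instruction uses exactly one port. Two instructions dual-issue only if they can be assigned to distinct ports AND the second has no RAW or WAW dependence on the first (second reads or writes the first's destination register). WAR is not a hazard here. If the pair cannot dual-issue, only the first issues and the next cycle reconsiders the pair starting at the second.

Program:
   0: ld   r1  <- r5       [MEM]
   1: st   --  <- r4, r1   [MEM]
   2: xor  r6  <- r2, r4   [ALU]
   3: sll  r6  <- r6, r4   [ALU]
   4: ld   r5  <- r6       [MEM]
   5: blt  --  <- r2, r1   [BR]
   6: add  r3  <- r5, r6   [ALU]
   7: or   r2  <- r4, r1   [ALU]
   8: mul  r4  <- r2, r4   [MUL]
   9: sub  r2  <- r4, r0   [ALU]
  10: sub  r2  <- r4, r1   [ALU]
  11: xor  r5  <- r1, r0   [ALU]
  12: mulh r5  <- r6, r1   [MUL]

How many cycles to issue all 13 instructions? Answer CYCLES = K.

CYCLES = 10

c0: i0 ld.MEM  no-port MEM/MEM
c1: i1+i2 st.MEM;xor.ALU  pair
c2: i3 sll.ALU  RAW r6
c3: i4 ld.MEM  no-port MEM/BR
c4: i5+i6 blt.BR;add.ALU  pair
c5: i7 or.ALU  RAW r2
c6: i8 mul.MUL  RAW r4
c7: i9 sub.ALU  WAW r2
c8: i10+i11 sub.ALU;xor.ALU  pair
c9: i12 mulh.MUL  tail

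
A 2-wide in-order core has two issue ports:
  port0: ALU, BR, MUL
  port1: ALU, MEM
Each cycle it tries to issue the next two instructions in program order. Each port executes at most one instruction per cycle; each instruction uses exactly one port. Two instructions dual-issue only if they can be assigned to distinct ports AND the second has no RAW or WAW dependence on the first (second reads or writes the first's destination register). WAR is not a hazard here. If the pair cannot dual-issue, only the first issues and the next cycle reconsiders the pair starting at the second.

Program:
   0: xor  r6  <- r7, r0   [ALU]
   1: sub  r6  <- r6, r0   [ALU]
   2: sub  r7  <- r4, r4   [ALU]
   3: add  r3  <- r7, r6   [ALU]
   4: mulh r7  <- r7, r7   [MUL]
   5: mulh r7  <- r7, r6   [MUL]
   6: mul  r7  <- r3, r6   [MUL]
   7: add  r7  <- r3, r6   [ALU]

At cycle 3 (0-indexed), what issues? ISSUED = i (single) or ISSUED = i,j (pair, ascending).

[0] i0  xor.ALU  -- RAW+WAW r6
[1] i1,i2  sub.ALU/sub.ALU  -- pair
[2] i3,i4  add.ALU/mulh.MUL  -- pair
[3] i5  mulh.MUL  -- no-port MUL/MUL
[4] i6  mul.MUL  -- WAW r7
[5] i7  add.ALU  -- tail

ISSUED = 5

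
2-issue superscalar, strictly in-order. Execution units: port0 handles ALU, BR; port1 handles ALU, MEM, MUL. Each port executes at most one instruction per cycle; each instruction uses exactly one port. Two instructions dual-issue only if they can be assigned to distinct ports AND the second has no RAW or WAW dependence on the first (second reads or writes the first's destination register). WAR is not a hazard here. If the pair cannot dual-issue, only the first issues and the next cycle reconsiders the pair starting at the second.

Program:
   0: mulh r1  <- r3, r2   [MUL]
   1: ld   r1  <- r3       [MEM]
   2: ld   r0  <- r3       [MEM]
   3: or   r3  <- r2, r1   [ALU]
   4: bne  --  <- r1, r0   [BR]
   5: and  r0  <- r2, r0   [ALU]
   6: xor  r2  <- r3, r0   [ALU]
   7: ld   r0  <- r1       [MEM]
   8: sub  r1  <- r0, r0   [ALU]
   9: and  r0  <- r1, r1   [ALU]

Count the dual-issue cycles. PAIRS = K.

PAIRS = 3

c0: i0 mulh  no-port MUL/MEM
c1: i1 ld  no-port MEM/MEM
c2: i2,i3 ld or  2-wide
c3: i4,i5 bne and  2-wide
c4: i6,i7 xor ld  2-wide
c5: i8 sub  RAW r1
c6: i9 and  tail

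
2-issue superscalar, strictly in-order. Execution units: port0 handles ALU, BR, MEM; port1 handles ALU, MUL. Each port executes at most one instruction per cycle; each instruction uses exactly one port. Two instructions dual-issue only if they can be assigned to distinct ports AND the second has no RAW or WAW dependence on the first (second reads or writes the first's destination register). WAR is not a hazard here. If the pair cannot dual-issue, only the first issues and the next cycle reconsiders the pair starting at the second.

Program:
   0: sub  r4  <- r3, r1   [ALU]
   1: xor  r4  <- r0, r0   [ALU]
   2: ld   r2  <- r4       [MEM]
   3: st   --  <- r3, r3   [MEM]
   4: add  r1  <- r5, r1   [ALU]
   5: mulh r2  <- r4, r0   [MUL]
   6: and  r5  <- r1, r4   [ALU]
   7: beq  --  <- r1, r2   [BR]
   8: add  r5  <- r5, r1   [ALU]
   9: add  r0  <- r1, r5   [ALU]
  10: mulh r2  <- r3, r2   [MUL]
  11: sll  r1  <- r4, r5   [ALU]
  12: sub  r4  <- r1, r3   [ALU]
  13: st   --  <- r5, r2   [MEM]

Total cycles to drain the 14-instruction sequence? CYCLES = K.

CYCLES = 9

#0 head=0: sub.ALU i0 WAW r4
#1 head=1: xor.ALU i1 RAW r4
#2 head=2: ld.MEM i2 no-port MEM/MEM
#3 head=3: st.MEM+add.ALU i3,i4 2-wide
#4 head=5: mulh.MUL+and.ALU i5,i6 2-wide
#5 head=7: beq.BR+add.ALU i7,i8 2-wide
#6 head=9: add.ALU+mulh.MUL i9,i10 2-wide
#7 head=11: sll.ALU i11 RAW r1
#8 head=12: sub.ALU+st.MEM i12,i13 2-wide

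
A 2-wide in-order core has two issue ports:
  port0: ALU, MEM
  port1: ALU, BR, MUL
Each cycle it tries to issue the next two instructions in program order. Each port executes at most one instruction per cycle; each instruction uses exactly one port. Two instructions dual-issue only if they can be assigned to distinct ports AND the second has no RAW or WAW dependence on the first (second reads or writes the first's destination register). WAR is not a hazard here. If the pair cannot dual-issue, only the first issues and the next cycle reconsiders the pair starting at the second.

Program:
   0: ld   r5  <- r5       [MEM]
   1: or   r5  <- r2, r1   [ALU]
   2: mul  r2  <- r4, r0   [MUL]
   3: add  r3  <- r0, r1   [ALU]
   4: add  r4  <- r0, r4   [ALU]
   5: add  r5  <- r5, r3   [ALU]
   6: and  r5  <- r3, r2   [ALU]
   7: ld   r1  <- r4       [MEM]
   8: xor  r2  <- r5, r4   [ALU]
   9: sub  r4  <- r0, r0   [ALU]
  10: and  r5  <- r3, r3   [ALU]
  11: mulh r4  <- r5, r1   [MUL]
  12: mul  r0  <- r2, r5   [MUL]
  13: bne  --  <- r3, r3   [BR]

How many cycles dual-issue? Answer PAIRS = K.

[0] i0  ld  -- WAW r5
[1] i1+i2  or mul  -- dual
[2] i3+i4  add add  -- dual
[3] i5  add  -- WAW r5
[4] i6+i7  and ld  -- dual
[5] i8+i9  xor sub  -- dual
[6] i10  and  -- RAW r5
[7] i11  mulh  -- no-port MUL/MUL
[8] i12  mul  -- no-port MUL/BR
[9] i13  bne  -- tail

PAIRS = 4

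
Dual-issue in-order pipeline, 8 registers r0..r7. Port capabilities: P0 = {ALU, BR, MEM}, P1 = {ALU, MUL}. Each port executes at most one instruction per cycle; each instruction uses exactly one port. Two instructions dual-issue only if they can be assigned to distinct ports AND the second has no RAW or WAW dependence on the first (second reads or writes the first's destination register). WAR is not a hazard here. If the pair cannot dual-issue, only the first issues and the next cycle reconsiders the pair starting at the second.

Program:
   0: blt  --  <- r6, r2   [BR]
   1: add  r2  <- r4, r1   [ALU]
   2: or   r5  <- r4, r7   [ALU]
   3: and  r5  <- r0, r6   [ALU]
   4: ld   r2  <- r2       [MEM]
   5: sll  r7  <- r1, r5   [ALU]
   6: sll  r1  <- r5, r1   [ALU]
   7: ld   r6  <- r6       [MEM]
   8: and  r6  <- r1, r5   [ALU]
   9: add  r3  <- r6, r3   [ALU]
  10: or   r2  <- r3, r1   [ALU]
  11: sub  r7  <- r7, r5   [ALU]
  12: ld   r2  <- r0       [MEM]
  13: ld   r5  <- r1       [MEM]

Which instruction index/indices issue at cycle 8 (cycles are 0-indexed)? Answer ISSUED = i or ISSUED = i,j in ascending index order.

ISSUED = 12

  cy0 -> i0,i1 (blt.BR;add.ALU) pair
  cy1 -> i2 (or.ALU) WAW r5
  cy2 -> i3,i4 (and.ALU;ld.MEM) pair
  cy3 -> i5,i6 (sll.ALU;sll.ALU) pair
  cy4 -> i7 (ld.MEM) WAW r6
  cy5 -> i8 (and.ALU) RAW r6
  cy6 -> i9 (add.ALU) RAW r3
  cy7 -> i10,i11 (or.ALU;sub.ALU) pair
  cy8 -> i12 (ld.MEM) no-port MEM/MEM
  cy9 -> i13 (ld.MEM) tail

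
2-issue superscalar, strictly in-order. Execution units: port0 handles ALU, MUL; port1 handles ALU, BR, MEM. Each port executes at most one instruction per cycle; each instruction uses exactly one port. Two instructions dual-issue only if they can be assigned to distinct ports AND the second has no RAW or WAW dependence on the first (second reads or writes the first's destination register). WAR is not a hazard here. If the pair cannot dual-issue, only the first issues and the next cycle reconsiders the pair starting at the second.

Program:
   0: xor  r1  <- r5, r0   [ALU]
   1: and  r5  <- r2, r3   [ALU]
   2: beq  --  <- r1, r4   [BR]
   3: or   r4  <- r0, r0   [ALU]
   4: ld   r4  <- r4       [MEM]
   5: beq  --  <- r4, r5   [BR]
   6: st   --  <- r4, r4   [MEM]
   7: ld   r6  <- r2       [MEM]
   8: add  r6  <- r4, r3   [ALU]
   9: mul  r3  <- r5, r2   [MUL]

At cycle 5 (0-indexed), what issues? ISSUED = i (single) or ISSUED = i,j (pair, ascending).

ISSUED = 7

c0: i0,i1 xor+and  2-wide
c1: i2,i3 beq+or  2-wide
c2: i4 ld  no-port MEM/BR
c3: i5 beq  no-port BR/MEM
c4: i6 st  no-port MEM/MEM
c5: i7 ld  WAW r6
c6: i8,i9 add+mul  2-wide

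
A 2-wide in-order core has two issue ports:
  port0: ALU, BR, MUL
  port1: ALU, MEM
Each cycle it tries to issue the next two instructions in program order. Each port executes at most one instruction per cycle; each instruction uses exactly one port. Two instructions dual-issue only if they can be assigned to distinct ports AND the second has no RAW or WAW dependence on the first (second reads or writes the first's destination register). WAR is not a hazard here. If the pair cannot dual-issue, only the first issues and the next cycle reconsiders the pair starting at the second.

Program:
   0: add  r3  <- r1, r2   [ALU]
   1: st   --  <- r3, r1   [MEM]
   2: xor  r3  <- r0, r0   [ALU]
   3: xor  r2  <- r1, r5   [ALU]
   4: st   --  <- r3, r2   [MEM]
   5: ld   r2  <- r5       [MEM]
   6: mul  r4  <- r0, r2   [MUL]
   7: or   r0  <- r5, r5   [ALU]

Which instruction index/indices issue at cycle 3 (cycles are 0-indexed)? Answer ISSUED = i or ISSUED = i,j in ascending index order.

0. add @i0  | RAW r3
1. st+xor @i1/i2  | pair
2. xor @i3  | RAW r2
3. st @i4  | no-port MEM/MEM
4. ld @i5  | RAW r2
5. mul+or @i6/i7  | pair

ISSUED = 4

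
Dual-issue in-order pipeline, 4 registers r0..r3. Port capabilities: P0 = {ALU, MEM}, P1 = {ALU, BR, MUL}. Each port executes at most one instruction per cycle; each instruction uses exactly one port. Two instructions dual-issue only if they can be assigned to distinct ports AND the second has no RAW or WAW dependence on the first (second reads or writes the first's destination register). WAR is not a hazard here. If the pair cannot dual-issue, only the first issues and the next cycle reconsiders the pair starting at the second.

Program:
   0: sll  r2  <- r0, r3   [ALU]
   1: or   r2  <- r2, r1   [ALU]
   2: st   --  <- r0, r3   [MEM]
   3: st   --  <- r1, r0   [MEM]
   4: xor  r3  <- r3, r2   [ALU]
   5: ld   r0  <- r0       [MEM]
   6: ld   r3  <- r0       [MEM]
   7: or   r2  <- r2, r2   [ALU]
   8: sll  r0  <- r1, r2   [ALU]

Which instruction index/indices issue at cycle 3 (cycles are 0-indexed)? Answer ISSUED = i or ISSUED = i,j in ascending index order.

ISSUED = 5

0. sll @i0  | RAW+WAW r2
1. or;st @i1/i2  | 2-wide
2. st;xor @i3/i4  | 2-wide
3. ld @i5  | no-port MEM/MEM
4. ld;or @i6/i7  | 2-wide
5. sll @i8  | tail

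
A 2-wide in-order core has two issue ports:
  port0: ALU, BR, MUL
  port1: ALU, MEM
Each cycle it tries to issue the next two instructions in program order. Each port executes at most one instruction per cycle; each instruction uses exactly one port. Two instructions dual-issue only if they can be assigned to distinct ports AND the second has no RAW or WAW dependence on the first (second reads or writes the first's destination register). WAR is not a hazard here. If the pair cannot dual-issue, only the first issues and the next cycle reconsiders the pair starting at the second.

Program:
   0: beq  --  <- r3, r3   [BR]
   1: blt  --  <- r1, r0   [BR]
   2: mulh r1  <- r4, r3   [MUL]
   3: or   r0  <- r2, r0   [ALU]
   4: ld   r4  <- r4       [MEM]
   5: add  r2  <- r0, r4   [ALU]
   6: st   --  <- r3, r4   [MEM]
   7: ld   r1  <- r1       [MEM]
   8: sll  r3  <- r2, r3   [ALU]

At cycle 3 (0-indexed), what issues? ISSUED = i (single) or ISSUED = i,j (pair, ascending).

0. beq @i0  | no-port BR/BR
1. blt @i1  | no-port BR/MUL
2. mulh/or @i2+i3  | 2-wide
3. ld @i4  | RAW r4
4. add/st @i5+i6  | 2-wide
5. ld/sll @i7+i8  | 2-wide

ISSUED = 4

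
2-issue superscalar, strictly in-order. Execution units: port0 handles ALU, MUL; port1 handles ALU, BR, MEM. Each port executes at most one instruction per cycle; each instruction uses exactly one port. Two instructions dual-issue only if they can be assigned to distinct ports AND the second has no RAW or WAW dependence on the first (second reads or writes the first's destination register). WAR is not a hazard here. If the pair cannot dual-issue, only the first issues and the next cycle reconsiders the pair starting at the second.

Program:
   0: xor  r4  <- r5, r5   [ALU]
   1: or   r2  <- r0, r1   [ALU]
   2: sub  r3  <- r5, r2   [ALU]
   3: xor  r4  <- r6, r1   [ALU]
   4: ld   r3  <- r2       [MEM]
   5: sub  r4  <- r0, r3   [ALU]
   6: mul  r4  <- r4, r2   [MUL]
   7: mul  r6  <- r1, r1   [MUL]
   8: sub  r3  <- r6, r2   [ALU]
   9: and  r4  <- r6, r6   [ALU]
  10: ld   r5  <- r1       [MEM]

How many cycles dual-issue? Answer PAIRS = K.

PAIRS = 3

0. xor.ALU or.ALU @i0/i1  | dual
1. sub.ALU xor.ALU @i2/i3  | dual
2. ld.MEM @i4  | RAW r3
3. sub.ALU @i5  | RAW+WAW r4
4. mul.MUL @i6  | no-port MUL/MUL
5. mul.MUL @i7  | RAW r6
6. sub.ALU and.ALU @i8/i9  | dual
7. ld.MEM @i10  | tail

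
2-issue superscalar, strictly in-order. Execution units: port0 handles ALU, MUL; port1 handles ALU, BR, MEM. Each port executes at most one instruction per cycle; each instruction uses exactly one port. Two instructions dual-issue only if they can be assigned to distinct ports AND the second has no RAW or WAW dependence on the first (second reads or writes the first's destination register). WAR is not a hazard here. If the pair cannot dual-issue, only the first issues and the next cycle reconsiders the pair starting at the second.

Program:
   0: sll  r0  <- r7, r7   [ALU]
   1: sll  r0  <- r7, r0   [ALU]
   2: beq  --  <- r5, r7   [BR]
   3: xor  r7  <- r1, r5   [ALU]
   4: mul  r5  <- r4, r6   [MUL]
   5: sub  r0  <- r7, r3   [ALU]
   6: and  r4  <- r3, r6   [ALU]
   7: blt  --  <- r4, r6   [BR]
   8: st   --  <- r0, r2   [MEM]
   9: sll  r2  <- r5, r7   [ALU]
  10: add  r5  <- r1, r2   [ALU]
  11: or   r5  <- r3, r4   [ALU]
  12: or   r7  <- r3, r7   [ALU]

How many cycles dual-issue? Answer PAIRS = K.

0. sll @i0  | RAW+WAW r0
1. sll+beq @i1/i2  | pair
2. xor+mul @i3/i4  | pair
3. sub+and @i5/i6  | pair
4. blt @i7  | no-port BR/MEM
5. st+sll @i8/i9  | pair
6. add @i10  | WAW r5
7. or+or @i11/i12  | pair

PAIRS = 5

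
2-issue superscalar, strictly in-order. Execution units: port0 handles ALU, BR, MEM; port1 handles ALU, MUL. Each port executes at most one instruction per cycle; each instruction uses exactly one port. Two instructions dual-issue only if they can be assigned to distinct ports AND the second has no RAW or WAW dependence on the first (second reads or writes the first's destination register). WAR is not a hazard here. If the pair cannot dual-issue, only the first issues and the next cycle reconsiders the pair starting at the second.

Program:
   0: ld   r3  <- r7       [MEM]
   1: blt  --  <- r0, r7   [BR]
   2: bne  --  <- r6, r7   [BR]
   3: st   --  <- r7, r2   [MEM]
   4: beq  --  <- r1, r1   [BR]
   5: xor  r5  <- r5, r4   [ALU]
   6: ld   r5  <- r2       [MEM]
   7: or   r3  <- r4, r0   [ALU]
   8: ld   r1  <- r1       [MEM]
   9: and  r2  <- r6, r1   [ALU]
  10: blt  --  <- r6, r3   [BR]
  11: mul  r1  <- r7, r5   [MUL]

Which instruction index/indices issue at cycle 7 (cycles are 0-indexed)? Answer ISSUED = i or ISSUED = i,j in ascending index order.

ISSUED = 9,10

t=0 i0:ld ; no-port MEM/BR
t=1 i1:blt ; no-port BR/BR
t=2 i2:bne ; no-port BR/MEM
t=3 i3:st ; no-port MEM/BR
t=4 i4&i5:beq;xor ; 2-wide
t=5 i6&i7:ld;or ; 2-wide
t=6 i8:ld ; RAW r1
t=7 i9&i10:and;blt ; 2-wide
t=8 i11:mul ; tail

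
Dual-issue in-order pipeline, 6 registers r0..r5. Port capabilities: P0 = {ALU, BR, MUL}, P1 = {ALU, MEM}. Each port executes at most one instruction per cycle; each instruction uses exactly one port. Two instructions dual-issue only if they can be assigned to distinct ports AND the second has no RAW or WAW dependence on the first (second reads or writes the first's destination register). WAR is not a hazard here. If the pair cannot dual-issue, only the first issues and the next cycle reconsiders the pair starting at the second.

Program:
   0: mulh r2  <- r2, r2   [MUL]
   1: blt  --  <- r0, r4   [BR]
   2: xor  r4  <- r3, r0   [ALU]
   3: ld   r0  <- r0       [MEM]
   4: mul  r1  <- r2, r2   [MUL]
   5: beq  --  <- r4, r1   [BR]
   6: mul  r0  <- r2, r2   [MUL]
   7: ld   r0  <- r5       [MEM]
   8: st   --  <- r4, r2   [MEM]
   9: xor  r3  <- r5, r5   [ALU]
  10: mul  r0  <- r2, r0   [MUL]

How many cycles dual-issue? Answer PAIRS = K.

  cy0 -> i0 (mulh.MUL) no-port MUL/BR
  cy1 -> i1/i2 (blt.BR+xor.ALU) pair
  cy2 -> i3/i4 (ld.MEM+mul.MUL) pair
  cy3 -> i5 (beq.BR) no-port BR/MUL
  cy4 -> i6 (mul.MUL) WAW r0
  cy5 -> i7 (ld.MEM) no-port MEM/MEM
  cy6 -> i8/i9 (st.MEM+xor.ALU) pair
  cy7 -> i10 (mul.MUL) tail

PAIRS = 3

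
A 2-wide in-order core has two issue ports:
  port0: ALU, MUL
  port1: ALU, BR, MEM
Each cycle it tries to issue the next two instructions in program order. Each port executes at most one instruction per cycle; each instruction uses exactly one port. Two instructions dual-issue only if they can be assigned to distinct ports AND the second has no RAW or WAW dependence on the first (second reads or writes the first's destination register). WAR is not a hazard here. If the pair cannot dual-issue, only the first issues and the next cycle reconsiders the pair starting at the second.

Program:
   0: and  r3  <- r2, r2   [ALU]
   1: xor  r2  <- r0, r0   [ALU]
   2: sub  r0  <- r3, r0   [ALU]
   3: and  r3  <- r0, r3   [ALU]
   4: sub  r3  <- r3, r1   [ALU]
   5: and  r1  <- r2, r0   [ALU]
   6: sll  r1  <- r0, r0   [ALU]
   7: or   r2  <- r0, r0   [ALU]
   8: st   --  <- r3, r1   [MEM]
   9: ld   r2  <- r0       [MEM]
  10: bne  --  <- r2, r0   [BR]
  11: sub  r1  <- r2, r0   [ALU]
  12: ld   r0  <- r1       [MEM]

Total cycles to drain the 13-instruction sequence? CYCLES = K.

t=0 i0/i1:and xor ; dual
t=1 i2:sub ; RAW r0
t=2 i3:and ; RAW+WAW r3
t=3 i4/i5:sub and ; dual
t=4 i6/i7:sll or ; dual
t=5 i8:st ; no-port MEM/MEM
t=6 i9:ld ; no-port MEM/BR
t=7 i10/i11:bne sub ; dual
t=8 i12:ld ; tail

CYCLES = 9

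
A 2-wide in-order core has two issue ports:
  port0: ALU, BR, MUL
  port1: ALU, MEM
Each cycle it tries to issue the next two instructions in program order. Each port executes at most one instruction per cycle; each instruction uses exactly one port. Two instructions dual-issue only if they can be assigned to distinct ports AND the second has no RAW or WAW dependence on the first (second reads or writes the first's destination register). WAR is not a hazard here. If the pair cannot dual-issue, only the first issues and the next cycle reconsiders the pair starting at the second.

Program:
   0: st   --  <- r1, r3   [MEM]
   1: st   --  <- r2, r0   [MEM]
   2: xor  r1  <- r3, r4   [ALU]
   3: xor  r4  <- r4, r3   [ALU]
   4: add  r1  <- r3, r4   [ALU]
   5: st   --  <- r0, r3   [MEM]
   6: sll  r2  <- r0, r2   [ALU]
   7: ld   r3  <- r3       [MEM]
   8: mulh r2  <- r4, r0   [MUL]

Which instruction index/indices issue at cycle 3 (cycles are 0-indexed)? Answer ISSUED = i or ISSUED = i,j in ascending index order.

t=0 i0:st.MEM ; no-port MEM/MEM
t=1 i1&i2:st.MEM;xor.ALU ; 2-wide
t=2 i3:xor.ALU ; RAW r4
t=3 i4&i5:add.ALU;st.MEM ; 2-wide
t=4 i6&i7:sll.ALU;ld.MEM ; 2-wide
t=5 i8:mulh.MUL ; tail

ISSUED = 4,5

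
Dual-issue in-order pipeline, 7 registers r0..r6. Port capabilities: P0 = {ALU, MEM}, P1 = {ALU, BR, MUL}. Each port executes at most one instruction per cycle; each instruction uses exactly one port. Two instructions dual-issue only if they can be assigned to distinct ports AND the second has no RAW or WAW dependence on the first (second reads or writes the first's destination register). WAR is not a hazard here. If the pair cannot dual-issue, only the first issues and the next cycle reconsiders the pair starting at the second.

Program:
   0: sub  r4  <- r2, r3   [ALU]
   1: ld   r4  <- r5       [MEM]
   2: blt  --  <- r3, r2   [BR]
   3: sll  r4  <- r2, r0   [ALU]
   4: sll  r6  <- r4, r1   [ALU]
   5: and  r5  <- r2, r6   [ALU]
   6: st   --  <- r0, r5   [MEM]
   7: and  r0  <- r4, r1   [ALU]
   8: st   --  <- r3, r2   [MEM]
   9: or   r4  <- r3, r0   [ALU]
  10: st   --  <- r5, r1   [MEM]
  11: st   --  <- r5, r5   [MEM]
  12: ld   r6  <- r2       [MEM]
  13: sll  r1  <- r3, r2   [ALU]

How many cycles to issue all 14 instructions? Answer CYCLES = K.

CYCLES = 10

[0] i0  sub.ALU  -- WAW r4
[1] i1&i2  ld.MEM/blt.BR  -- 2-wide
[2] i3  sll.ALU  -- RAW r4
[3] i4  sll.ALU  -- RAW r6
[4] i5  and.ALU  -- RAW r5
[5] i6&i7  st.MEM/and.ALU  -- 2-wide
[6] i8&i9  st.MEM/or.ALU  -- 2-wide
[7] i10  st.MEM  -- no-port MEM/MEM
[8] i11  st.MEM  -- no-port MEM/MEM
[9] i12&i13  ld.MEM/sll.ALU  -- 2-wide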